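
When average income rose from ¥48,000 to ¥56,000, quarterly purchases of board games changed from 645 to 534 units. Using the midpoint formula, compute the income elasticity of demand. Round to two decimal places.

-1.22

ΔQ = -111, ΔI = 8000. Midpoints: Ī = 52,000, Q̄ = 589.5.
ε_I = (ΔQ/ΔI)(Ī/Q̄) = (-111/8000)(52000/589.5).
ε_I < 0, so the good is inferior.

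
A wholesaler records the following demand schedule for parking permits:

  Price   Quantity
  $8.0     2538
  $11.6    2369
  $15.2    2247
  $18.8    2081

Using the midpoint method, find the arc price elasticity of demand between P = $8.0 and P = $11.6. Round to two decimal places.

At P = 8.0, Q = 2538; at P = 11.6, Q = 2369.
ΔQ = -169, ΔP = 3.6. Midpoints: P̄ = 9.80, Q̄ = 2453.5.
ε = (ΔQ/ΔP)(P̄/Q̄) = (-169/3.6)(9.80/2453.5).

-0.19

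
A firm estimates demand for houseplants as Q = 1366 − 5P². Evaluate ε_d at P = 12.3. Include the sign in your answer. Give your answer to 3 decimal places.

-2.482

At P = 12.3, Q = 609.550.
dQ/dP = −10P = -123.
ε = (dQ/dP)(P/Q) = (-123)(12.3/609.550).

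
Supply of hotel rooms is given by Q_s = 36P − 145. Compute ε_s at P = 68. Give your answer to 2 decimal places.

1.06

At P = 68, Q_s = 2303.
dQ_s/dP = 36.
ε_s = (dQ_s/dP)(P/Q_s) = (36)(68/2303).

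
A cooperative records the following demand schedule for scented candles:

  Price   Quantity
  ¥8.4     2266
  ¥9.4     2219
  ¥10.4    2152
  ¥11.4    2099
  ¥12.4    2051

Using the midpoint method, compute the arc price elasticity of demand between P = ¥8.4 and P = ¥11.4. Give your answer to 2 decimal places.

At P = 8.4, Q = 2266; at P = 11.4, Q = 2099.
ΔQ = -167, ΔP = 3.0. Midpoints: P̄ = 9.90, Q̄ = 2182.5.
ε = (ΔQ/ΔP)(P̄/Q̄) = (-167/3.0)(9.90/2182.5).

-0.25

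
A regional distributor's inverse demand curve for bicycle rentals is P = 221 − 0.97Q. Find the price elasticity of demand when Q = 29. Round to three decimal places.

At Q = 29, P = 221 − 0.97(29) = 192.87.
dP/dQ = −0.97, so dQ/dP = 1/(−0.97) = -1.031.
ε = (dQ/dP)(P/Q) = (-1.031)(192.87/29).

-6.856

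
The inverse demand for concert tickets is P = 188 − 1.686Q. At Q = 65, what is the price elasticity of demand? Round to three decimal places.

At Q = 65, P = 188 − 1.686(65) = 78.41.
dP/dQ = −1.686, so dQ/dP = 1/(−1.686) = -0.593.
ε = (dQ/dP)(P/Q) = (-0.593)(78.41/65).

-0.715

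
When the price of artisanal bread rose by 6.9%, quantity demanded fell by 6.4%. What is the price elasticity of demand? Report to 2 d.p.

-0.93

ε = %ΔQ / %ΔP = (-6.4)/(6.9) = -0.928.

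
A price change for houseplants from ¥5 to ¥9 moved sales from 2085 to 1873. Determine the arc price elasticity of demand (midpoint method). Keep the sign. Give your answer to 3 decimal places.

ΔQ = 1873 − 2085 = -212; ΔP = 9 − 5 = 4.
Midpoints: P̄ = 7.00, Q̄ = 1979.0.
ε = (ΔQ/ΔP)(P̄/Q̄) = (-212/4)(7.00/1979.0).

-0.187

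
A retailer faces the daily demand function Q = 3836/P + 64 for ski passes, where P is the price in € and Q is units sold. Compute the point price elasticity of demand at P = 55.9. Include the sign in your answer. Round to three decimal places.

-0.517

At P = 55.9, Q = 132.623.
dQ/dP = −3836/P² = -1.228.
ε = (dQ/dP)(P/Q) = (-1.228)(55.9/132.623).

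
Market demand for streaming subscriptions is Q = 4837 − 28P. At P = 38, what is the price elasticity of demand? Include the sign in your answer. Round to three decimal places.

-0.282

At P = 38, Q = 3773.
dQ/dP = −28.
ε = (dQ/dP)(P/Q) = (-28)(38/3773).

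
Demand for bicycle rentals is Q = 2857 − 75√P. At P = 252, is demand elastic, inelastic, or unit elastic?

inelastic

Q = 1666.412, dQ/dP = -2.362.
ε = (dQ/dP)(P/Q) ≈ -0.357.
|ε| = 0.36 < 1.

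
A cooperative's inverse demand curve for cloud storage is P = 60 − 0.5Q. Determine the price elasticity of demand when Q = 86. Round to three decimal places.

At Q = 86, P = 60 − 0.5(86) = 17.00.
dP/dQ = −0.5, so dQ/dP = 1/(−0.5) = -2.000.
ε = (dQ/dP)(P/Q) = (-2.000)(17.00/86).

-0.395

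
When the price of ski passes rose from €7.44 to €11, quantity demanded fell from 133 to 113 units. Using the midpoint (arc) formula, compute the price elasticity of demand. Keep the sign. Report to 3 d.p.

ΔQ = 113 − 133 = -20; ΔP = 11 − 7.44 = 3.56.
Midpoints: P̄ = 9.22, Q̄ = 123.0.
ε = (ΔQ/ΔP)(P̄/Q̄) = (-20/3.56)(9.22/123.0).

-0.421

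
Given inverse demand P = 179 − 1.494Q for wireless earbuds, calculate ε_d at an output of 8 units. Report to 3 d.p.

At Q = 8, P = 179 − 1.494(8) = 167.05.
dP/dQ = −1.494, so dQ/dP = 1/(−1.494) = -0.669.
ε = (dQ/dP)(P/Q) = (-0.669)(167.05/8).

-13.977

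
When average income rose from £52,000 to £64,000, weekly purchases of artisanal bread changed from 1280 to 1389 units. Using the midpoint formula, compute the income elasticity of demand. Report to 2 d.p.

ΔQ = 109, ΔI = 12000. Midpoints: Ī = 58,000, Q̄ = 1334.5.
ε_I = (ΔQ/ΔI)(Ī/Q̄) = (109/12000)(58000/1334.5).
ε_I > 0, so the good is normal.

0.39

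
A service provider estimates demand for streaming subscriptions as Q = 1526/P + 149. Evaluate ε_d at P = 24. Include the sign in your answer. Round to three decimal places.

-0.299

At P = 24, Q = 212.583.
dQ/dP = −1526/P² = -2.649.
ε = (dQ/dP)(P/Q) = (-2.649)(24/212.583).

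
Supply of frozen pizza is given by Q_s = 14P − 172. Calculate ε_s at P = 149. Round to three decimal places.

1.090

At P = 149, Q_s = 1914.
dQ_s/dP = 14.
ε_s = (dQ_s/dP)(P/Q_s) = (14)(149/1914).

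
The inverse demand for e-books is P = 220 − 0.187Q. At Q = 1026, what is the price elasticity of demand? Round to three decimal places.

At Q = 1026, P = 220 − 0.187(1026) = 28.14.
dP/dQ = −0.187, so dQ/dP = 1/(−0.187) = -5.348.
ε = (dQ/dP)(P/Q) = (-5.348)(28.14/1026).

-0.147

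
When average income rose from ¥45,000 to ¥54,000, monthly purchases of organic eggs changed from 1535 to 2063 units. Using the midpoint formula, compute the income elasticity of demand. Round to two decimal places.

1.61

ΔQ = 528, ΔI = 9000. Midpoints: Ī = 49,500, Q̄ = 1799.0.
ε_I = (ΔQ/ΔI)(Ī/Q̄) = (528/9000)(49500/1799.0).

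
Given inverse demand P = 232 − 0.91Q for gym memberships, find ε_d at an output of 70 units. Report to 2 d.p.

At Q = 70, P = 232 − 0.91(70) = 168.30.
dP/dQ = −0.91, so dQ/dP = 1/(−0.91) = -1.099.
ε = (dQ/dP)(P/Q) = (-1.099)(168.30/70).

-2.64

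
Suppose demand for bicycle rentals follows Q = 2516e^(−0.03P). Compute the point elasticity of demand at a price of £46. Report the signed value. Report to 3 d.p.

-1.380

At P = 46, Q = 632.972.
dQ/dP = −0.03·2516e^(−0.03P) = −0.03Q = -18.989.
ε = (dQ/dP)(P/Q) = (-18.989)(46/632.972).
|ε| > 1, so demand is elastic at this price.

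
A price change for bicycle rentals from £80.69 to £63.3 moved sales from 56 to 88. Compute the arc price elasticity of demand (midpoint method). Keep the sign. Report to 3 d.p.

ΔQ = 88 − 56 = 32; ΔP = 63.3 − 80.69 = -17.39.
Midpoints: P̄ = 72.00, Q̄ = 72.0.
ε = (ΔQ/ΔP)(P̄/Q̄) = (32/-17.39)(72.00/72.0).

-1.840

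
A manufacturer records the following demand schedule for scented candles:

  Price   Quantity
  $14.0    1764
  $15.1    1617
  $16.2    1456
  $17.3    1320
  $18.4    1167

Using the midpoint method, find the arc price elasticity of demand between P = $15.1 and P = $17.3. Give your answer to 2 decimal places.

-1.49

At P = 15.1, Q = 1617; at P = 17.3, Q = 1320.
ΔQ = -297, ΔP = 2.2. Midpoints: P̄ = 16.20, Q̄ = 1468.5.
ε = (ΔQ/ΔP)(P̄/Q̄) = (-297/2.2)(16.20/1468.5).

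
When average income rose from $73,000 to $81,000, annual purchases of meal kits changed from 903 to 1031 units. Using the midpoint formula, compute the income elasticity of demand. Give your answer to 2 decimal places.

1.27

ΔQ = 128, ΔI = 8000. Midpoints: Ī = 77,000, Q̄ = 967.0.
ε_I = (ΔQ/ΔI)(Ī/Q̄) = (128/8000)(77000/967.0).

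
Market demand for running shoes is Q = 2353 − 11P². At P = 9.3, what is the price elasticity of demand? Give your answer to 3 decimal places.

-1.358

At P = 9.3, Q = 1401.610.
dQ/dP = −22P = -204.600.
ε = (dQ/dP)(P/Q) = (-204.600)(9.3/1401.610).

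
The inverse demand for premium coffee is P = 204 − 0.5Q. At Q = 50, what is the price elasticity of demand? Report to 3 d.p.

-7.160

At Q = 50, P = 204 − 0.5(50) = 179.00.
dP/dQ = −0.5, so dQ/dP = 1/(−0.5) = -2.000.
ε = (dQ/dP)(P/Q) = (-2.000)(179.00/50).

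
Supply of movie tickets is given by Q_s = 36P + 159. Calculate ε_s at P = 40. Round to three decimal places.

At P = 40, Q_s = 1599.
dQ_s/dP = 36.
ε_s = (dQ_s/dP)(P/Q_s) = (36)(40/1599).

0.901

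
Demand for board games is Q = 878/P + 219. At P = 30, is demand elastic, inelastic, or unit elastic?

Q = 248.267, dQ/dP = -0.976.
ε = (dQ/dP)(P/Q) ≈ -0.118.
|ε| = 0.12 < 1.

inelastic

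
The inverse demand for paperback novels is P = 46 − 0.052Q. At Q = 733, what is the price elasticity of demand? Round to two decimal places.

At Q = 733, P = 46 − 0.052(733) = 7.88.
dP/dQ = −0.052, so dQ/dP = 1/(−0.052) = -19.231.
ε = (dQ/dP)(P/Q) = (-19.231)(7.88/733).

-0.21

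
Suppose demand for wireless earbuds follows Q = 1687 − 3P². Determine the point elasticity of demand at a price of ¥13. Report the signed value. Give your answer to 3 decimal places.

-0.859

At P = 13, Q = 1180.
dQ/dP = −6P = -78.
ε = (dQ/dP)(P/Q) = (-78)(13/1180).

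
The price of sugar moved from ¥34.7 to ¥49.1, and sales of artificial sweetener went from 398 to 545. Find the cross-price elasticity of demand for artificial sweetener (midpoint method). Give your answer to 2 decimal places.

0.91

ΔQ_x = 545 − 398 = 147; ΔP_y = 49.1 − 34.7 = 14.4.
Midpoints: P̄_y = 41.90, Q̄_x = 471.5.
ε_xy = (ΔQ_x/ΔP_y)(P̄_y/Q̄_x) = (147/14.4)(41.90/471.5).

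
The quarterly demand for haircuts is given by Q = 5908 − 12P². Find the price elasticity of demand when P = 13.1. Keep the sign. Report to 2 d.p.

At P = 13.1, Q = 3848.680.
dQ/dP = −24P = -314.400.
ε = (dQ/dP)(P/Q) = (-314.400)(13.1/3848.680).

-1.07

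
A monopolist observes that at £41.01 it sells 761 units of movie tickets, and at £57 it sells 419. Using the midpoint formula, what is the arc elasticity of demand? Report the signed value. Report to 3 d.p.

ΔQ = 419 − 761 = -342; ΔP = 57 − 41.01 = 15.99.
Midpoints: P̄ = 49.00, Q̄ = 590.0.
ε = (ΔQ/ΔP)(P̄/Q̄) = (-342/15.99)(49.00/590.0).

-1.777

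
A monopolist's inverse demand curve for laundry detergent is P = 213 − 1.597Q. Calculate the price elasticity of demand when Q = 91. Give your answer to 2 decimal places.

At Q = 91, P = 213 − 1.597(91) = 67.67.
dP/dQ = −1.597, so dQ/dP = 1/(−1.597) = -0.626.
ε = (dQ/dP)(P/Q) = (-0.626)(67.67/91).

-0.47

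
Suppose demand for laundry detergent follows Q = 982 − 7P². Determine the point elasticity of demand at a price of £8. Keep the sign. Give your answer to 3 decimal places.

-1.678

At P = 8, Q = 534.
dQ/dP = −14P = -112.
ε = (dQ/dP)(P/Q) = (-112)(8/534).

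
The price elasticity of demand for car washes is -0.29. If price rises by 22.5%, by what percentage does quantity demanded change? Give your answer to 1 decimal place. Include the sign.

%ΔQ ≈ ε × %ΔP = (-0.29)(22.5%) = -6.52%.

-6.5%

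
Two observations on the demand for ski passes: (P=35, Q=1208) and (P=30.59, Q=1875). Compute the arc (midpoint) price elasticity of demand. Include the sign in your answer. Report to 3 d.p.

-3.218

ΔQ = 1875 − 1208 = 667; ΔP = 30.59 − 35 = -4.41.
Midpoints: P̄ = 32.80, Q̄ = 1541.5.
ε = (ΔQ/ΔP)(P̄/Q̄) = (667/-4.41)(32.80/1541.5).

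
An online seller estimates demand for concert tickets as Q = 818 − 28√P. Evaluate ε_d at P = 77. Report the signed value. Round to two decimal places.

-0.21

At P = 77, Q = 572.301.
dQ/dP = −28/(2√P) = -1.595.
ε = (dQ/dP)(P/Q) = (-1.595)(77/572.301).
|ε| < 1, so demand is inelastic at this price.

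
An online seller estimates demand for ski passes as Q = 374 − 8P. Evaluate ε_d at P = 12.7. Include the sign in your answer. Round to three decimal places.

At P = 12.7, Q = 272.400.
dQ/dP = −8.
ε = (dQ/dP)(P/Q) = (-8)(12.7/272.400).

-0.373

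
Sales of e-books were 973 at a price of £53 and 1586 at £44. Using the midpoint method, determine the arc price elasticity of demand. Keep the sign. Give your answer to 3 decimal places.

ΔQ = 1586 − 973 = 613; ΔP = 44 − 53 = -9.
Midpoints: P̄ = 48.50, Q̄ = 1279.5.
ε = (ΔQ/ΔP)(P̄/Q̄) = (613/-9)(48.50/1279.5).

-2.582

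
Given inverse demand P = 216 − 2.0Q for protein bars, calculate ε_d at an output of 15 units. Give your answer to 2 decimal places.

At Q = 15, P = 216 − 2.0(15) = 186.00.
dP/dQ = −2.0, so dQ/dP = 1/(−2.0) = -0.500.
ε = (dQ/dP)(P/Q) = (-0.500)(186.00/15).

-6.20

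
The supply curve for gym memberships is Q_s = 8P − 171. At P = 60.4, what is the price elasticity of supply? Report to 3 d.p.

1.548

At P = 60.4, Q_s = 312.20.
dQ_s/dP = 8.
ε_s = (dQ_s/dP)(P/Q_s) = (8)(60.4/312.20).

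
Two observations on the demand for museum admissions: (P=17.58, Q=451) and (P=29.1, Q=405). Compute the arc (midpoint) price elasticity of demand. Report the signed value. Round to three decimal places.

-0.218

ΔQ = 405 − 451 = -46; ΔP = 29.1 − 17.58 = 11.52.
Midpoints: P̄ = 23.34, Q̄ = 428.0.
ε = (ΔQ/ΔP)(P̄/Q̄) = (-46/11.52)(23.34/428.0).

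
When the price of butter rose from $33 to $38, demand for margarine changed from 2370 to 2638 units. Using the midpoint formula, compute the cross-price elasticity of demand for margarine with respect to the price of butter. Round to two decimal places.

ΔQ_x = 2638 − 2370 = 268; ΔP_y = 38 − 33 = 5.
Midpoints: P̄_y = 35.50, Q̄_x = 2504.0.
ε_xy = (ΔQ_x/ΔP_y)(P̄_y/Q̄_x) = (268/5)(35.50/2504.0).

0.76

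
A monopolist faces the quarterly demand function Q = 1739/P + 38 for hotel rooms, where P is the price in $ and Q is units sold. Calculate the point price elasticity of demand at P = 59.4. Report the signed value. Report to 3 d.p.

At P = 59.4, Q = 67.276.
dQ/dP = −1739/P² = -0.493.
ε = (dQ/dP)(P/Q) = (-0.493)(59.4/67.276).

-0.435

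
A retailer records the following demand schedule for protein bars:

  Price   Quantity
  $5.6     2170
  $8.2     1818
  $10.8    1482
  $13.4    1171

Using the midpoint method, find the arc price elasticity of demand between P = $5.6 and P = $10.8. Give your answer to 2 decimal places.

-0.59

At P = 5.6, Q = 2170; at P = 10.8, Q = 1482.
ΔQ = -688, ΔP = 5.2. Midpoints: P̄ = 8.20, Q̄ = 1826.0.
ε = (ΔQ/ΔP)(P̄/Q̄) = (-688/5.2)(8.20/1826.0).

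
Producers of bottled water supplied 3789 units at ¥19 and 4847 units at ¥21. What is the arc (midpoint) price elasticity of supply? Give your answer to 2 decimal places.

2.45

ΔQ = 4847 − 3789 = 1058; ΔP = 21 − 19 = 2.
Midpoints: P̄ = 20.00, Q̄ = 4318.0.
ε_s = (ΔQ/ΔP)(P̄/Q̄) = (1058/2)(20.00/4318.0).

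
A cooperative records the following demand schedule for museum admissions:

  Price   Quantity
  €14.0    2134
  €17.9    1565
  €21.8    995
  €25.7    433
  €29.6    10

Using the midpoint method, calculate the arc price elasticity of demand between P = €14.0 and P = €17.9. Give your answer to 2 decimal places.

At P = 14.0, Q = 2134; at P = 17.9, Q = 1565.
ΔQ = -569, ΔP = 3.9. Midpoints: P̄ = 15.95, Q̄ = 1849.5.
ε = (ΔQ/ΔP)(P̄/Q̄) = (-569/3.9)(15.95/1849.5).

-1.26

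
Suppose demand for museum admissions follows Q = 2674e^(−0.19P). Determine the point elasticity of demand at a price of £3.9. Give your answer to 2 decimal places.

-0.74

At P = 3.9, Q = 1274.527.
dQ/dP = −0.19·2674e^(−0.19P) = −0.19Q = -242.160.
ε = (dQ/dP)(P/Q) = (-242.160)(3.9/1274.527).
|ε| < 1, so demand is inelastic at this price.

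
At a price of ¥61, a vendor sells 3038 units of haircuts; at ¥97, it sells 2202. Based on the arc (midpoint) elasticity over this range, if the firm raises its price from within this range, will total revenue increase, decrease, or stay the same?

increase

Arc ε = (-836/36)(79.00/2620.0) ≈ -0.700.
|ε| = 0.70 < 1, so demand is inelastic. A price rise therefore raises total revenue.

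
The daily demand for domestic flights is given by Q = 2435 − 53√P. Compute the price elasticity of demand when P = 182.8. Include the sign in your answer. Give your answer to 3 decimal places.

-0.208

At P = 182.8, Q = 1718.421.
dQ/dP = −53/(2√P) = -1.960.
ε = (dQ/dP)(P/Q) = (-1.960)(182.8/1718.421).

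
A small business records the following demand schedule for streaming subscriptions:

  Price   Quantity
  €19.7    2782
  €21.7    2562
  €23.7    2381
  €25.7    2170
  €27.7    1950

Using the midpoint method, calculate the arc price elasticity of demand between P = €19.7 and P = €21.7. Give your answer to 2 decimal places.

At P = 19.7, Q = 2782; at P = 21.7, Q = 2562.
ΔQ = -220, ΔP = 2.0. Midpoints: P̄ = 20.70, Q̄ = 2672.0.
ε = (ΔQ/ΔP)(P̄/Q̄) = (-220/2.0)(20.70/2672.0).

-0.85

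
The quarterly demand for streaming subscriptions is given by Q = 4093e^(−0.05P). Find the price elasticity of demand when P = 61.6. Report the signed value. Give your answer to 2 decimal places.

At P = 61.6, Q = 188.111.
dQ/dP = −0.05·4093e^(−0.05P) = −0.05Q = -9.406.
ε = (dQ/dP)(P/Q) = (-9.406)(61.6/188.111).

-3.08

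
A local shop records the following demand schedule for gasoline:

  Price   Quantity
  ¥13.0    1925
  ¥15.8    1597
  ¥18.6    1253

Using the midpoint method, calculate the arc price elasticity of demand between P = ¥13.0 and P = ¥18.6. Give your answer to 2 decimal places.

At P = 13.0, Q = 1925; at P = 18.6, Q = 1253.
ΔQ = -672, ΔP = 5.6. Midpoints: P̄ = 15.80, Q̄ = 1589.0.
ε = (ΔQ/ΔP)(P̄/Q̄) = (-672/5.6)(15.80/1589.0).

-1.19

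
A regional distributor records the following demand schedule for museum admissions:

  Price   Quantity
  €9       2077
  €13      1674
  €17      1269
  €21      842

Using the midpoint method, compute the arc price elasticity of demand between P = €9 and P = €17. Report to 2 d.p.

At P = 9, Q = 2077; at P = 17, Q = 1269.
ΔQ = -808, ΔP = 8. Midpoints: P̄ = 13.00, Q̄ = 1673.0.
ε = (ΔQ/ΔP)(P̄/Q̄) = (-808/8)(13.00/1673.0).

-0.78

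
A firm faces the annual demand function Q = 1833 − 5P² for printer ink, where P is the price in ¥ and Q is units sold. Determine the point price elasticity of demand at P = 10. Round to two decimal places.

At P = 10, Q = 1333.
dQ/dP = −10P = -100.
ε = (dQ/dP)(P/Q) = (-100)(10/1333).

-0.75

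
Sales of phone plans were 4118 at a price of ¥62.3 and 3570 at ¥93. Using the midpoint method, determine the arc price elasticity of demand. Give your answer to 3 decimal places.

ΔQ = 3570 − 4118 = -548; ΔP = 93 − 62.3 = 30.7.
Midpoints: P̄ = 77.65, Q̄ = 3844.0.
ε = (ΔQ/ΔP)(P̄/Q̄) = (-548/30.7)(77.65/3844.0).

-0.361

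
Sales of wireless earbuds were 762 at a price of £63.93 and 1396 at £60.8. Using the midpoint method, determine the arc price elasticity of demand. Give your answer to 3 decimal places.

-11.708

ΔQ = 1396 − 762 = 634; ΔP = 60.8 − 63.93 = -3.13.
Midpoints: P̄ = 62.36, Q̄ = 1079.0.
ε = (ΔQ/ΔP)(P̄/Q̄) = (634/-3.13)(62.36/1079.0).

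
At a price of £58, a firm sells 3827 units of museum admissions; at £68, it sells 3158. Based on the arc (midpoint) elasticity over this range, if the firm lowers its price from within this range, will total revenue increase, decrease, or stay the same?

increase

Arc ε = (-669/10)(63.00/3492.5) ≈ -1.207.
|ε| = 1.21 > 1, so demand is elastic. A price cut therefore raises total revenue.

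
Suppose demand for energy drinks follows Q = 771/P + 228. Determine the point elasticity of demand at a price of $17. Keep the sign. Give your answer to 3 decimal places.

-0.166

At P = 17, Q = 273.353.
dQ/dP = −771/P² = -2.668.
ε = (dQ/dP)(P/Q) = (-2.668)(17/273.353).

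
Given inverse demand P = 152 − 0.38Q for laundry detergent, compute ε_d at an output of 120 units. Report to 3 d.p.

-2.333

At Q = 120, P = 152 − 0.38(120) = 106.40.
dP/dQ = −0.38, so dQ/dP = 1/(−0.38) = -2.632.
ε = (dQ/dP)(P/Q) = (-2.632)(106.40/120).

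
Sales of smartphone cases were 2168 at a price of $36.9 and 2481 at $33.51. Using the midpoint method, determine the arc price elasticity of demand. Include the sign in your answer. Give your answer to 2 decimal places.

-1.40

ΔQ = 2481 − 2168 = 313; ΔP = 33.51 − 36.9 = -3.39.
Midpoints: P̄ = 35.20, Q̄ = 2324.5.
ε = (ΔQ/ΔP)(P̄/Q̄) = (313/-3.39)(35.20/2324.5).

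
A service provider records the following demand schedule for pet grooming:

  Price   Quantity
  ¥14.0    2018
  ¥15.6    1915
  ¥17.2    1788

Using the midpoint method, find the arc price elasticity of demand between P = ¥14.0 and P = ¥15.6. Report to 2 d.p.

-0.48

At P = 14.0, Q = 2018; at P = 15.6, Q = 1915.
ΔQ = -103, ΔP = 1.6. Midpoints: P̄ = 14.80, Q̄ = 1966.5.
ε = (ΔQ/ΔP)(P̄/Q̄) = (-103/1.6)(14.80/1966.5).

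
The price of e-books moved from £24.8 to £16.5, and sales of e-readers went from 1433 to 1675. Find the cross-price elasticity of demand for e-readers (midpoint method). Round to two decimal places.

ΔQ_x = 1675 − 1433 = 242; ΔP_y = 16.5 − 24.8 = -8.3.
Midpoints: P̄_y = 20.65, Q̄_x = 1554.0.
ε_xy = (ΔQ_x/ΔP_y)(P̄_y/Q̄_x) = (242/-8.3)(20.65/1554.0).
ε_xy < 0, so the goods are complements.

-0.39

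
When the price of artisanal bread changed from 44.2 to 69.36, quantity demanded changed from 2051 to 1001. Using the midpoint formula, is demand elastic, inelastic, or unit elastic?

elastic

Arc ε ≈ -1.553.
|ε| = 1.55 > 1.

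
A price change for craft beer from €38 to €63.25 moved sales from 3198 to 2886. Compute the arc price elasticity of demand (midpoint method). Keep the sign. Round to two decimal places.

-0.21

ΔQ = 2886 − 3198 = -312; ΔP = 63.25 − 38 = 25.25.
Midpoints: P̄ = 50.62, Q̄ = 3042.0.
ε = (ΔQ/ΔP)(P̄/Q̄) = (-312/25.25)(50.62/3042.0).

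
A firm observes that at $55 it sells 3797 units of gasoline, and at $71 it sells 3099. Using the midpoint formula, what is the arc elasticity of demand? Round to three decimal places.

ΔQ = 3099 − 3797 = -698; ΔP = 71 − 55 = 16.
Midpoints: P̄ = 63.00, Q̄ = 3448.0.
ε = (ΔQ/ΔP)(P̄/Q̄) = (-698/16)(63.00/3448.0).

-0.797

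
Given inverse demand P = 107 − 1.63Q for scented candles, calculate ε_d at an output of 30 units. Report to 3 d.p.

At Q = 30, P = 107 − 1.63(30) = 58.10.
dP/dQ = −1.63, so dQ/dP = 1/(−1.63) = -0.613.
ε = (dQ/dP)(P/Q) = (-0.613)(58.10/30).

-1.188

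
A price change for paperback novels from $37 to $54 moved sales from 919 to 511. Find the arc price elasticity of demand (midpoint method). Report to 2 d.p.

-1.53

ΔQ = 511 − 919 = -408; ΔP = 54 − 37 = 17.
Midpoints: P̄ = 45.50, Q̄ = 715.0.
ε = (ΔQ/ΔP)(P̄/Q̄) = (-408/17)(45.50/715.0).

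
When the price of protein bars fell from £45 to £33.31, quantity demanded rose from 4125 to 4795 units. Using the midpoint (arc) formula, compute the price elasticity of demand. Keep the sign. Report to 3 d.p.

-0.503

ΔQ = 4795 − 4125 = 670; ΔP = 33.31 − 45 = -11.69.
Midpoints: P̄ = 39.16, Q̄ = 4460.0.
ε = (ΔQ/ΔP)(P̄/Q̄) = (670/-11.69)(39.16/4460.0).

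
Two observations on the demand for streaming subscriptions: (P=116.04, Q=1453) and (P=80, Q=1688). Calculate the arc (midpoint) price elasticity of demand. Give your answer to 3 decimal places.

-0.407

ΔQ = 1688 − 1453 = 235; ΔP = 80 − 116.04 = -36.04.
Midpoints: P̄ = 98.02, Q̄ = 1570.5.
ε = (ΔQ/ΔP)(P̄/Q̄) = (235/-36.04)(98.02/1570.5).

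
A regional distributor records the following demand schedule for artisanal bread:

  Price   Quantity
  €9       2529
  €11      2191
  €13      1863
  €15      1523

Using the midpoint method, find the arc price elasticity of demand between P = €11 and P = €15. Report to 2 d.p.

-1.17

At P = 11, Q = 2191; at P = 15, Q = 1523.
ΔQ = -668, ΔP = 4. Midpoints: P̄ = 13.00, Q̄ = 1857.0.
ε = (ΔQ/ΔP)(P̄/Q̄) = (-668/4)(13.00/1857.0).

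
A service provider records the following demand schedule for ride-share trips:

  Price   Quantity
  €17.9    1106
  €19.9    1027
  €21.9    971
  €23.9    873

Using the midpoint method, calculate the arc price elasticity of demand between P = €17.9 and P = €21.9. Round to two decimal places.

At P = 17.9, Q = 1106; at P = 21.9, Q = 971.
ΔQ = -135, ΔP = 4.0. Midpoints: P̄ = 19.90, Q̄ = 1038.5.
ε = (ΔQ/ΔP)(P̄/Q̄) = (-135/4.0)(19.90/1038.5).

-0.65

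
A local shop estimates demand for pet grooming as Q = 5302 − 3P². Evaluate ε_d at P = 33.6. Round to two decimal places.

-3.54

At P = 33.6, Q = 1915.120.
dQ/dP = −6P = -201.600.
ε = (dQ/dP)(P/Q) = (-201.600)(33.6/1915.120).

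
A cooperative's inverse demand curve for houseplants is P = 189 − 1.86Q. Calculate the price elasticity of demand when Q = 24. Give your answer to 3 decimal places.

-3.234

At Q = 24, P = 189 − 1.86(24) = 144.36.
dP/dQ = −1.86, so dQ/dP = 1/(−1.86) = -0.538.
ε = (dQ/dP)(P/Q) = (-0.538)(144.36/24).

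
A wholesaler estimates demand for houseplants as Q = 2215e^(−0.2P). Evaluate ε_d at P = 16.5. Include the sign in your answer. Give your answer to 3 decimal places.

-3.300

At P = 16.5, Q = 81.696.
dQ/dP = −0.2·2215e^(−0.2P) = −0.2Q = -16.339.
ε = (dQ/dP)(P/Q) = (-16.339)(16.5/81.696).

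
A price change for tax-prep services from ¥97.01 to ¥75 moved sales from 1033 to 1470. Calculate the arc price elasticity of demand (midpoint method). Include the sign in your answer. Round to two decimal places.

-1.36

ΔQ = 1470 − 1033 = 437; ΔP = 75 − 97.01 = -22.01.
Midpoints: P̄ = 86.00, Q̄ = 1251.5.
ε = (ΔQ/ΔP)(P̄/Q̄) = (437/-22.01)(86.00/1251.5).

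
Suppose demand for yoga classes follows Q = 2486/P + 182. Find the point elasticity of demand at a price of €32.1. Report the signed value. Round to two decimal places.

At P = 32.1, Q = 259.445.
dQ/dP = −2486/P² = -2.413.
ε = (dQ/dP)(P/Q) = (-2.413)(32.1/259.445).

-0.30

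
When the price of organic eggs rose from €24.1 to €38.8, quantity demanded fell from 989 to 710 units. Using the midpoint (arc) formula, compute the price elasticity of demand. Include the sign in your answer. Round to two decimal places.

-0.70

ΔQ = 710 − 989 = -279; ΔP = 38.8 − 24.1 = 14.7.
Midpoints: P̄ = 31.45, Q̄ = 849.5.
ε = (ΔQ/ΔP)(P̄/Q̄) = (-279/14.7)(31.45/849.5).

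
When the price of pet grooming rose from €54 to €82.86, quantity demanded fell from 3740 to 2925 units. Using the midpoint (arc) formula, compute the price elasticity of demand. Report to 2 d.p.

-0.58

ΔQ = 2925 − 3740 = -815; ΔP = 82.86 − 54 = 28.86.
Midpoints: P̄ = 68.43, Q̄ = 3332.5.
ε = (ΔQ/ΔP)(P̄/Q̄) = (-815/28.86)(68.43/3332.5).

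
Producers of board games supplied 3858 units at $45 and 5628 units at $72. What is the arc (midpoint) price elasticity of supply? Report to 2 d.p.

ΔQ = 5628 − 3858 = 1770; ΔP = 72 − 45 = 27.
Midpoints: P̄ = 58.50, Q̄ = 4743.0.
ε_s = (ΔQ/ΔP)(P̄/Q̄) = (1770/27)(58.50/4743.0).

0.81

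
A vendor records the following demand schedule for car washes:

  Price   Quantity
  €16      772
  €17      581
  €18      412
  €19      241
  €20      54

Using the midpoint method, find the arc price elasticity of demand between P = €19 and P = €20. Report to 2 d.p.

At P = 19, Q = 241; at P = 20, Q = 54.
ΔQ = -187, ΔP = 1. Midpoints: P̄ = 19.50, Q̄ = 147.5.
ε = (ΔQ/ΔP)(P̄/Q̄) = (-187/1)(19.50/147.5).

-24.72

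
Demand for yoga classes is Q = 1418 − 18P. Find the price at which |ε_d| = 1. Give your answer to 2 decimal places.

39.39

For linear demand Q = a − bP, ε = −bP/(a − bP). |ε| = 1 when bP = a − bP, i.e. P = a/(2b).
P = 1418/(2·18) = 1418/36 = 39.3889.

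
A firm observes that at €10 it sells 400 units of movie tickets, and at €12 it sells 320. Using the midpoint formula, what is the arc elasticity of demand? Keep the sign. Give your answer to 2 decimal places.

-1.22

ΔQ = 320 − 400 = -80; ΔP = 12 − 10 = 2.
Midpoints: P̄ = 11.00, Q̄ = 360.0.
ε = (ΔQ/ΔP)(P̄/Q̄) = (-80/2)(11.00/360.0).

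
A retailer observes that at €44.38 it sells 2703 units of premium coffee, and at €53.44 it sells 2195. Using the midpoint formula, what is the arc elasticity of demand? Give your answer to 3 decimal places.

ΔQ = 2195 − 2703 = -508; ΔP = 53.44 − 44.38 = 9.06.
Midpoints: P̄ = 48.91, Q̄ = 2449.0.
ε = (ΔQ/ΔP)(P̄/Q̄) = (-508/9.06)(48.91/2449.0).

-1.120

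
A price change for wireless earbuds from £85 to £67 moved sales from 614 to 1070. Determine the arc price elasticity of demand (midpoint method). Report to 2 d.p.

ΔQ = 1070 − 614 = 456; ΔP = 67 − 85 = -18.
Midpoints: P̄ = 76.00, Q̄ = 842.0.
ε = (ΔQ/ΔP)(P̄/Q̄) = (456/-18)(76.00/842.0).

-2.29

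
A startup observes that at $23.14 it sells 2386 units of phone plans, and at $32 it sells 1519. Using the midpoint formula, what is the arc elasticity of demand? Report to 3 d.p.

ΔQ = 1519 − 2386 = -867; ΔP = 32 − 23.14 = 8.86.
Midpoints: P̄ = 27.57, Q̄ = 1952.5.
ε = (ΔQ/ΔP)(P̄/Q̄) = (-867/8.86)(27.57/1952.5).

-1.382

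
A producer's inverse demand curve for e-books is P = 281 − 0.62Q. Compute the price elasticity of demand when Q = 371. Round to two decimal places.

-0.22

At Q = 371, P = 281 − 0.62(371) = 50.98.
dP/dQ = −0.62, so dQ/dP = 1/(−0.62) = -1.613.
ε = (dQ/dP)(P/Q) = (-1.613)(50.98/371).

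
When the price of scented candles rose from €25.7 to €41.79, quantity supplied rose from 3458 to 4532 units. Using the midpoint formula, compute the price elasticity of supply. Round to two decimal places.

ΔQ = 4532 − 3458 = 1074; ΔP = 41.79 − 25.7 = 16.09.
Midpoints: P̄ = 33.74, Q̄ = 3995.0.
ε_s = (ΔQ/ΔP)(P̄/Q̄) = (1074/16.09)(33.74/3995.0).

0.56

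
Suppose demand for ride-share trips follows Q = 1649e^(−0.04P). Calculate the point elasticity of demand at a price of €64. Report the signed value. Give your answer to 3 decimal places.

At P = 64, Q = 127.476.
dQ/dP = −0.04·1649e^(−0.04P) = −0.04Q = -5.099.
ε = (dQ/dP)(P/Q) = (-5.099)(64/127.476).

-2.560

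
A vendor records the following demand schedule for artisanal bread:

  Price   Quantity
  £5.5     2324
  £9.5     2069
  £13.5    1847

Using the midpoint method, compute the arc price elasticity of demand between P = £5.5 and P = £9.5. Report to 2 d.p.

At P = 5.5, Q = 2324; at P = 9.5, Q = 2069.
ΔQ = -255, ΔP = 4.0. Midpoints: P̄ = 7.50, Q̄ = 2196.5.
ε = (ΔQ/ΔP)(P̄/Q̄) = (-255/4.0)(7.50/2196.5).

-0.22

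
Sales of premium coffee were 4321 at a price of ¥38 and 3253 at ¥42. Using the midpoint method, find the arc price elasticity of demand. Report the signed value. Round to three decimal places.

-2.820

ΔQ = 3253 − 4321 = -1068; ΔP = 42 − 38 = 4.
Midpoints: P̄ = 40.00, Q̄ = 3787.0.
ε = (ΔQ/ΔP)(P̄/Q̄) = (-1068/4)(40.00/3787.0).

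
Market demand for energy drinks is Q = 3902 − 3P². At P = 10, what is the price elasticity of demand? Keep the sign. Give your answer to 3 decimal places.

At P = 10, Q = 3602.
dQ/dP = −6P = -60.
ε = (dQ/dP)(P/Q) = (-60)(10/3602).

-0.167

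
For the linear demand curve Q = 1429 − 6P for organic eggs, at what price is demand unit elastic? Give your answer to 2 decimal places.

For linear demand Q = a − bP, ε = −bP/(a − bP). |ε| = 1 when bP = a − bP, i.e. P = a/(2b).
P = 1429/(2·6) = 1429/12 = 119.0833.

119.08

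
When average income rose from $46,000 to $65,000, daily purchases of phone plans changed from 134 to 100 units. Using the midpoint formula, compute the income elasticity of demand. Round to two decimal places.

ΔQ = -34, ΔI = 19000. Midpoints: Ī = 55,500, Q̄ = 117.0.
ε_I = (ΔQ/ΔI)(Ī/Q̄) = (-34/19000)(55500/117.0).

-0.85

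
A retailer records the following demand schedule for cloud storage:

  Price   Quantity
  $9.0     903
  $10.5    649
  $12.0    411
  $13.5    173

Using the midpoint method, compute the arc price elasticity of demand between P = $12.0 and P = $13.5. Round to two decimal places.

At P = 12.0, Q = 411; at P = 13.5, Q = 173.
ΔQ = -238, ΔP = 1.5. Midpoints: P̄ = 12.75, Q̄ = 292.0.
ε = (ΔQ/ΔP)(P̄/Q̄) = (-238/1.5)(12.75/292.0).

-6.93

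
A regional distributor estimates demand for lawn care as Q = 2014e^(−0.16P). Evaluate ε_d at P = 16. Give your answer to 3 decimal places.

At P = 16, Q = 155.692.
dQ/dP = −0.16·2014e^(−0.16P) = −0.16Q = -24.911.
ε = (dQ/dP)(P/Q) = (-24.911)(16/155.692).
|ε| > 1, so demand is elastic at this price.

-2.560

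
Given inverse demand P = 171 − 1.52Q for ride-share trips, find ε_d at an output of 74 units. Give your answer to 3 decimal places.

At Q = 74, P = 171 − 1.52(74) = 58.52.
dP/dQ = −1.52, so dQ/dP = 1/(−1.52) = -0.658.
ε = (dQ/dP)(P/Q) = (-0.658)(58.52/74).

-0.520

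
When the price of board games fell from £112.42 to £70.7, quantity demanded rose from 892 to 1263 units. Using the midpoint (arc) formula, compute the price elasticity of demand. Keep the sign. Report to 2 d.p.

-0.76

ΔQ = 1263 − 892 = 371; ΔP = 70.7 − 112.42 = -41.72.
Midpoints: P̄ = 91.56, Q̄ = 1077.5.
ε = (ΔQ/ΔP)(P̄/Q̄) = (371/-41.72)(91.56/1077.5).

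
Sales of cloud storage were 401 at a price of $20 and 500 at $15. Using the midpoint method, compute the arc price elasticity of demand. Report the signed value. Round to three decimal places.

-0.769

ΔQ = 500 − 401 = 99; ΔP = 15 − 20 = -5.
Midpoints: P̄ = 17.50, Q̄ = 450.5.
ε = (ΔQ/ΔP)(P̄/Q̄) = (99/-5)(17.50/450.5).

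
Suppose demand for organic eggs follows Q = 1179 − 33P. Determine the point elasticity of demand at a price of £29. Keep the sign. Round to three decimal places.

At P = 29, Q = 222.
dQ/dP = −33.
ε = (dQ/dP)(P/Q) = (-33)(29/222).

-4.311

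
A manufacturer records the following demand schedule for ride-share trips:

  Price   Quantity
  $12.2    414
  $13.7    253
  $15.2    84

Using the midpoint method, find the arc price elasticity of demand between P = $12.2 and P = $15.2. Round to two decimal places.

At P = 12.2, Q = 414; at P = 15.2, Q = 84.
ΔQ = -330, ΔP = 3.0. Midpoints: P̄ = 13.70, Q̄ = 249.0.
ε = (ΔQ/ΔP)(P̄/Q̄) = (-330/3.0)(13.70/249.0).

-6.05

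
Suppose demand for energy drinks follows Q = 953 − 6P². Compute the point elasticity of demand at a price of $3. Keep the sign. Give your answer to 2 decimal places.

-0.12

At P = 3, Q = 899.
dQ/dP = −12P = -36.
ε = (dQ/dP)(P/Q) = (-36)(3/899).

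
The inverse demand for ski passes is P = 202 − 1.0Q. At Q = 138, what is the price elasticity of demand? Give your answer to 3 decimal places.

At Q = 138, P = 202 − 1.0(138) = 64.00.
dP/dQ = −1.0, so dQ/dP = 1/(−1.0) = -1.000.
ε = (dQ/dP)(P/Q) = (-1.000)(64.00/138).

-0.464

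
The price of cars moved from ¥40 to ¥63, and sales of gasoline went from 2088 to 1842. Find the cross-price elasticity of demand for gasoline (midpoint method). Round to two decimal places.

ΔQ_x = 1842 − 2088 = -246; ΔP_y = 63 − 40 = 23.
Midpoints: P̄_y = 51.50, Q̄_x = 1965.0.
ε_xy = (ΔQ_x/ΔP_y)(P̄_y/Q̄_x) = (-246/23)(51.50/1965.0).

-0.28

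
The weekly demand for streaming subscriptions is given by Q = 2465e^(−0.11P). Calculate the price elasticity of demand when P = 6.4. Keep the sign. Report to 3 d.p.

-0.704

At P = 6.4, Q = 1219.196.
dQ/dP = −0.11·2465e^(−0.11P) = −0.11Q = -134.112.
ε = (dQ/dP)(P/Q) = (-134.112)(6.4/1219.196).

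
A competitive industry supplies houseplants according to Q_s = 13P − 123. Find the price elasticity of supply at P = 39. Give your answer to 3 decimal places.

At P = 39, Q_s = 384.
dQ_s/dP = 13.
ε_s = (dQ_s/dP)(P/Q_s) = (13)(39/384).

1.320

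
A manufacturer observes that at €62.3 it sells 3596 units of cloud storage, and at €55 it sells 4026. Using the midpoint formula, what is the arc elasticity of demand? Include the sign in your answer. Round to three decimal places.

-0.907

ΔQ = 4026 − 3596 = 430; ΔP = 55 − 62.3 = -7.3.
Midpoints: P̄ = 58.65, Q̄ = 3811.0.
ε = (ΔQ/ΔP)(P̄/Q̄) = (430/-7.3)(58.65/3811.0).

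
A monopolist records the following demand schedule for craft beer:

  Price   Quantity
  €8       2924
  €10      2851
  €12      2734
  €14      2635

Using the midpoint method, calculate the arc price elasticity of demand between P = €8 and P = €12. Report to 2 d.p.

-0.17

At P = 8, Q = 2924; at P = 12, Q = 2734.
ΔQ = -190, ΔP = 4. Midpoints: P̄ = 10.00, Q̄ = 2829.0.
ε = (ΔQ/ΔP)(P̄/Q̄) = (-190/4)(10.00/2829.0).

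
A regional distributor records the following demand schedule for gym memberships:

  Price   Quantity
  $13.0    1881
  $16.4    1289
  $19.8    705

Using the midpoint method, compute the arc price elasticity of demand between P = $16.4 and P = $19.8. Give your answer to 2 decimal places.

At P = 16.4, Q = 1289; at P = 19.8, Q = 705.
ΔQ = -584, ΔP = 3.4. Midpoints: P̄ = 18.10, Q̄ = 997.0.
ε = (ΔQ/ΔP)(P̄/Q̄) = (-584/3.4)(18.10/997.0).

-3.12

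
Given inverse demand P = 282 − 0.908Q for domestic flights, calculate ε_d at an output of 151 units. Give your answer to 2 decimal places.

At Q = 151, P = 282 − 0.908(151) = 144.89.
dP/dQ = −0.908, so dQ/dP = 1/(−0.908) = -1.101.
ε = (dQ/dP)(P/Q) = (-1.101)(144.89/151).

-1.06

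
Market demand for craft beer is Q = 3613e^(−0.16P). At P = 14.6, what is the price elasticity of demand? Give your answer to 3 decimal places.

-2.336

At P = 14.6, Q = 349.427.
dQ/dP = −0.16·3613e^(−0.16P) = −0.16Q = -55.908.
ε = (dQ/dP)(P/Q) = (-55.908)(14.6/349.427).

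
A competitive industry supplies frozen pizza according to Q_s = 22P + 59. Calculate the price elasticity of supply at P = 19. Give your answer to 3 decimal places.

0.876

At P = 19, Q_s = 477.
dQ_s/dP = 22.
ε_s = (dQ_s/dP)(P/Q_s) = (22)(19/477).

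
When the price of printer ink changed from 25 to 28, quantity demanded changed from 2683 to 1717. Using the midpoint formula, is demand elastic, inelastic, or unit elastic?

Arc ε ≈ -3.879.
|ε| = 3.88 > 1.

elastic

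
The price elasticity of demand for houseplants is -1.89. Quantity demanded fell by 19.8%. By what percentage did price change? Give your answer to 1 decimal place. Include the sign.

%ΔP ≈ %ΔQ / ε = (-19.8%)/(-1.89) = 10.48%.

10.5%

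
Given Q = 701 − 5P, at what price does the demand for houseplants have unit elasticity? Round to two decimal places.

70.10

For linear demand Q = a − bP, ε = −bP/(a − bP). |ε| = 1 when bP = a − bP, i.e. P = a/(2b).
P = 701/(2·5) = 701/10 = 70.1000.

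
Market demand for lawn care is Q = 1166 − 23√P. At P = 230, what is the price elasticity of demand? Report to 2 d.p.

At P = 230, Q = 817.188.
dQ/dP = −23/(2√P) = -0.758.
ε = (dQ/dP)(P/Q) = (-0.758)(230/817.188).
|ε| < 1, so demand is inelastic at this price.

-0.21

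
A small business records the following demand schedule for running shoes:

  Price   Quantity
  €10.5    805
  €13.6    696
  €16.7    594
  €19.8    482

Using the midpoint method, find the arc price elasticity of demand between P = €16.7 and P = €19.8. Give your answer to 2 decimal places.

At P = 16.7, Q = 594; at P = 19.8, Q = 482.
ΔQ = -112, ΔP = 3.1. Midpoints: P̄ = 18.25, Q̄ = 538.0.
ε = (ΔQ/ΔP)(P̄/Q̄) = (-112/3.1)(18.25/538.0).

-1.23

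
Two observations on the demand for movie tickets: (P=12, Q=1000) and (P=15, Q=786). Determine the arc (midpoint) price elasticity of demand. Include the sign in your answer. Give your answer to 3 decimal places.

ΔQ = 786 − 1000 = -214; ΔP = 15 − 12 = 3.
Midpoints: P̄ = 13.50, Q̄ = 893.0.
ε = (ΔQ/ΔP)(P̄/Q̄) = (-214/3)(13.50/893.0).

-1.078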